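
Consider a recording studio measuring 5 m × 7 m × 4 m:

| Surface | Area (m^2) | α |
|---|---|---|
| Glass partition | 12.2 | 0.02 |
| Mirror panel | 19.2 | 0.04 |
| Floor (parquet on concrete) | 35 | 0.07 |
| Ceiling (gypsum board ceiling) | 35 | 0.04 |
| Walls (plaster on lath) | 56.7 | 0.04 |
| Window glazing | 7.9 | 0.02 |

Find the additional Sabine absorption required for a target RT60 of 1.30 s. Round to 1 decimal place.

Equivalent absorption area: A₁ = 12.2*0.02 + 19.2*0.04 + 35*0.07 + 35*0.04 + 56.7*0.04 + 7.9*0.02 = 7.288 m^2.
Target A₂ = 0.161·140/1.30 = 17.338 sabins (V = 140 m³).
Shortfall: 17.338 − 7.288 = 10.1 sabins.

10.1 sabins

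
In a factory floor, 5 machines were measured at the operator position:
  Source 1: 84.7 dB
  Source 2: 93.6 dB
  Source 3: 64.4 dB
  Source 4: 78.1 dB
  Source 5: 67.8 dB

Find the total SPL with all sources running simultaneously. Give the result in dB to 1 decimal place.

94.2 dB

Converting to relative power and adding: 10^(84.7/10) + 10^(93.6/10) + 10^(64.4/10) + 10^(78.1/10) + 10^(67.8/10) = 2.659e+09.
L_total = 10·log₁₀(2.659e+09) = 94.2 dB.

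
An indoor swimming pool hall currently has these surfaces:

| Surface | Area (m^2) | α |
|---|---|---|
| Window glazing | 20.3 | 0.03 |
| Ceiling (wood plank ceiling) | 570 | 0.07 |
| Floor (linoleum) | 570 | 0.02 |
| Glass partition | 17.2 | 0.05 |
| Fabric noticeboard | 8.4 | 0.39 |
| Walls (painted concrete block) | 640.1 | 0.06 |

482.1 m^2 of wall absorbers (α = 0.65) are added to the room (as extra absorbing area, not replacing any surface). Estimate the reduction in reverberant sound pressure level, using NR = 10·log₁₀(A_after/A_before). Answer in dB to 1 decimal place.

6.4 dB

A_before = Σ Sᵢαᵢ = 20.3·0.03 + 570·0.07 + 570·0.02 + 17.2·0.05 + 8.4·0.39 + 640.1·0.06 = 94.451 sabins.
Treatment contributes 482.1·0.65 = 313.365 sabins.
New total A_after = 407.816 sabins.
NR = 10·log₁₀(407.816/94.451) = 6.4 dB.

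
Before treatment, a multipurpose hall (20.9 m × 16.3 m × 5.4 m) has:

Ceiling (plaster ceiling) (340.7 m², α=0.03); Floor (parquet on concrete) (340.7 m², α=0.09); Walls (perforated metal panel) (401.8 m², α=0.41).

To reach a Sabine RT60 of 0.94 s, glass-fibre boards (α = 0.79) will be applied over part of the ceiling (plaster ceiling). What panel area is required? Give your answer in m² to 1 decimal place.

Summing Sᵢαᵢ: 10.221 + 30.663 + 164.738 → A₁ = 205.622 sabins.
Required A₂ = 0.161·1839.618/0.94 = 315.084 sabins.
ΔA needed = 315.084 − 205.622 = 109.462 sabins.
Each m² of panel replacing the ceiling (plaster ceiling) adds (0.79 − 0.03) = 0.76 sabins.
Panel area = 109.462 / 0.76 = 144.0 m².

144.0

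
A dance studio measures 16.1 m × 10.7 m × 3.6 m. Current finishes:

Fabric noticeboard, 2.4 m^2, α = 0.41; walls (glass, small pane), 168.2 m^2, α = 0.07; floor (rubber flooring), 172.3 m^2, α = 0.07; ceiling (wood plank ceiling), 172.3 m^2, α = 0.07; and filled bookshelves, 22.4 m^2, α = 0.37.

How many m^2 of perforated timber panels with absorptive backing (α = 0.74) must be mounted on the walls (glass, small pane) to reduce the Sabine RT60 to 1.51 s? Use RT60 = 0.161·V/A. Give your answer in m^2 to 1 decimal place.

A₁ = Σ Sᵢαᵢ = 2.4·0.41 + 168.2·0.07 + 172.3·0.07 + 172.3·0.07 + 22.4·0.37 = 45.168 sabins.
Required A₂ = 0.161·620.172/1.51 = 66.124 sabins.
ΔA needed = 66.124 − 45.168 = 20.956 sabins.
Net gain per m^2: Δα = 0.74 − 0.07 = 0.67.
Area = ΔA/Δα = 20.956/0.67 = 31.3 m^2.

31.3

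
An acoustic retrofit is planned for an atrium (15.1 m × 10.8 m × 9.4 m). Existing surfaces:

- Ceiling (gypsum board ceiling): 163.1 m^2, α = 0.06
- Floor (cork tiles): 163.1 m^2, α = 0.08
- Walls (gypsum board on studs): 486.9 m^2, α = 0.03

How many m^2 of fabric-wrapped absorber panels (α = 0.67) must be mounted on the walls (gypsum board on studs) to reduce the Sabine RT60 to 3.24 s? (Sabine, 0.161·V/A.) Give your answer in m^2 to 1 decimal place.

A₁ = Σ Sᵢαᵢ = 163.1×0.06 + 163.1×0.08 + 486.9×0.03 = 37.441 sabins.
V = 1532.952 m³. Target absorption A₂ = 0.161 × 1532.952 / 3.24 = 76.174 sabins.
Absorption to add: 76.174 − 37.441 = 38.733 sabins.
Each m^2 of panel replacing the walls (gypsum board on studs) adds (0.67 − 0.03) = 0.64 sabins.
Panel area = 38.733 / 0.64 = 60.5 m^2.

60.5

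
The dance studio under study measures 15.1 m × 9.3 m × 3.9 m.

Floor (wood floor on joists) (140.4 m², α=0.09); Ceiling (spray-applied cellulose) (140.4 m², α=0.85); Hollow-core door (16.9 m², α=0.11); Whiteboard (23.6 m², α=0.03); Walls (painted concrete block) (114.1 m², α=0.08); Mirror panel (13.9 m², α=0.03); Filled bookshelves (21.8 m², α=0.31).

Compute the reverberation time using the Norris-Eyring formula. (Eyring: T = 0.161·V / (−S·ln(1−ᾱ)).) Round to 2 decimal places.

0.48 s

S = Σ Sᵢ = 471.1 m².
Absorption A = 140.4·0.09 + 140.4·0.85 + 16.9·0.11 + 23.6·0.03 + 114.1·0.08 + 13.9·0.03 + 21.8·0.31 = 150.846 sabins.
Mean coefficient ᾱ = A/S = 0.3202.
−S·ln(1−ᾱ) = −471.1 × ln(1 − 0.3202) = 181.824.
V = 15.1 × 9.3 × 3.9 = 547.677 m³.
RT60 = 0.161 × 547.677 / 181.824 = 0.48 s.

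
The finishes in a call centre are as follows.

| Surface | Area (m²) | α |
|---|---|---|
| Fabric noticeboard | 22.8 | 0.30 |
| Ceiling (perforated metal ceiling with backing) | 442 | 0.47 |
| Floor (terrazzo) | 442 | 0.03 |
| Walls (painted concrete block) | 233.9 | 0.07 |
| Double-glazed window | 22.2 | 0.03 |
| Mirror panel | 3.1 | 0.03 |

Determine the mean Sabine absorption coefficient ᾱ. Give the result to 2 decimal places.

Total surface area S = 1166.0 m².
A = 22.8×0.30 + 442×0.47 + 442×0.03 + 233.9×0.07 + 22.2×0.03 + 3.1×0.03 = 244.972 sabins.
ᾱ = 244.972 / 1166.0 = 0.21.

0.21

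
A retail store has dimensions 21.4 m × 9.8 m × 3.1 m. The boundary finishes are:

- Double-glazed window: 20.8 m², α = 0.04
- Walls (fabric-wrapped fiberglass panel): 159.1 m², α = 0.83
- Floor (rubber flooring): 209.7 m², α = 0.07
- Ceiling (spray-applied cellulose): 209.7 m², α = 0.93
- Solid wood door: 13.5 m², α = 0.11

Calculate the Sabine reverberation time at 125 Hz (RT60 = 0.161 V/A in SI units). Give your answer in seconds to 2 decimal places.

Summing Sᵢαᵢ: 0.832 + 132.053 + 14.679 + 195.021 + 1.485 → A = 344.070 sabins.
Volume V = 21.4 × 9.8 × 3.1 = 650.132 m³.
T = 0.161 V/A = 0.161·650.132/344.070 = 0.30 s.

0.30 s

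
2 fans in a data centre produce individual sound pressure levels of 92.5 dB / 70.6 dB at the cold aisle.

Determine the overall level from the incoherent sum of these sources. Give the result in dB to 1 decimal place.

Sum in the linear (power) domain: Σ 10^(Lᵢ/10) = 10^(92.5/10) + 10^(70.6/10) = 1.79e+09.
L_total = 10·log₁₀(1.79e+09) = 92.5 dB.

92.5 dB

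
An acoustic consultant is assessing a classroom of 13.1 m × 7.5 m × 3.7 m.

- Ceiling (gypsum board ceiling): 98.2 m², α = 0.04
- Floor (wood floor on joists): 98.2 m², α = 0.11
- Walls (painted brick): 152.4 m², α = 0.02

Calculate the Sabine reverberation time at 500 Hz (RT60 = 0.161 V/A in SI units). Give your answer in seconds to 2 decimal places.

3.29 seconds

A = Σ Sᵢαᵢ = 98.2·0.04 + 98.2·0.11 + 152.4·0.02 = 17.778 sabins.
Room volume: 363.525 m³.
Sabine: RT60 = 0.161 × 363.525 / 17.778 = 3.29 s.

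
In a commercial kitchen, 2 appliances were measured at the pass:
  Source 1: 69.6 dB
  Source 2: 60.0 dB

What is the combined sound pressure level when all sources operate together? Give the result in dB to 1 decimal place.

Σ 10^(Lᵢ/10) = 1.012e+07.
Combined level = 10 log₁₀(1.012e+07) = 70.1 dB.

70.1 dB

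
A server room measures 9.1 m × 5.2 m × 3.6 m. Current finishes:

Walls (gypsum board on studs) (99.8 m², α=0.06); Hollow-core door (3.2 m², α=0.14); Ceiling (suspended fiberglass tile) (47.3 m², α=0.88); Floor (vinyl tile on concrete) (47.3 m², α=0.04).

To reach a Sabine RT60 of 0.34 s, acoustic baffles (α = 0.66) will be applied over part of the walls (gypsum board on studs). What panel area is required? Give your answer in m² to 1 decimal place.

51.2

A₁ = Σ Sᵢαᵢ = 99.8*0.06 + 3.2*0.14 + 47.3*0.88 + 47.3*0.04 = 49.952 sabins.
V = 170.352 m³. Target absorption A₂ = 0.161 × 170.352 / 0.34 = 80.667 sabins.
Absorption to add: 80.667 − 49.952 = 30.715 sabins.
Net gain per m²: Δα = 0.66 − 0.06 = 0.60.
Area = ΔA/Δα = 30.715/0.60 = 51.2 m².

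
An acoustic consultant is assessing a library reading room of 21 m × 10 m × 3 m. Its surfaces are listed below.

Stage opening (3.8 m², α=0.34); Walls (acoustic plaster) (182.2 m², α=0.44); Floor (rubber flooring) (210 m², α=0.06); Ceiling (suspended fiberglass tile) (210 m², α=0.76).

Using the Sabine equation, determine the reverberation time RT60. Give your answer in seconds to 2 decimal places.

Summing Sᵢαᵢ: 1.292 + 80.168 + 12.600 + 159.600 → A = 253.660 sabins.
Volume V = 21 × 10 × 3 = 630 m³.
Sabine: RT60 = 0.161 × 630 / 253.660 = 0.40 s.

0.40 sec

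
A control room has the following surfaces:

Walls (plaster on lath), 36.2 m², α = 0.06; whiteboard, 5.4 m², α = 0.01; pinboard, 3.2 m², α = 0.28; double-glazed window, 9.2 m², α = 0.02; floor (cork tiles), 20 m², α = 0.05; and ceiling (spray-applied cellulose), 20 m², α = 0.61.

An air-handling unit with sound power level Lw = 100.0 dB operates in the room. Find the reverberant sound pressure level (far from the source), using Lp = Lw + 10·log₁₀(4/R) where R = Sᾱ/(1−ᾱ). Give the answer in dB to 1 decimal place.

93.0 dB

Σ(Sᵢαᵢ) = 36.2·0.06 + 5.4·0.01 + 3.2·0.28 + 9.2·0.02 + 20·0.05 + 20·0.61 = 16.506; total area S = 94.0 m².
ᾱ = 0.1756, so room constant R = A/(1−ᾱ) = 20.022 m².
Lp = Lw + 10 log₁₀(4/R) = 100.0 -6.99 = 93.0 dB.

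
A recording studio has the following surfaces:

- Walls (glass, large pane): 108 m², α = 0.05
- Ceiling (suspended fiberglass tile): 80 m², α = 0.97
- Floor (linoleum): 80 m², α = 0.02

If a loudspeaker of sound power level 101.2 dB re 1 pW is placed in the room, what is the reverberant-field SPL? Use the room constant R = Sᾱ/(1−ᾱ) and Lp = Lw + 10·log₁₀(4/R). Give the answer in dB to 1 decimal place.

86.3 dB

Σ(Sᵢαᵢ) = 108×0.05 + 80×0.97 + 80×0.02 = 84.600; total area S = 268.0 m².
ᾱ = 84.600/268.0 = 0.3157; R = Sᾱ/(1−ᾱ) = 84.600/(1−0.3157) = 123.630 m².
Lp = Lw + 10 log₁₀(4/R) = 101.2 -14.90 = 86.3 dB.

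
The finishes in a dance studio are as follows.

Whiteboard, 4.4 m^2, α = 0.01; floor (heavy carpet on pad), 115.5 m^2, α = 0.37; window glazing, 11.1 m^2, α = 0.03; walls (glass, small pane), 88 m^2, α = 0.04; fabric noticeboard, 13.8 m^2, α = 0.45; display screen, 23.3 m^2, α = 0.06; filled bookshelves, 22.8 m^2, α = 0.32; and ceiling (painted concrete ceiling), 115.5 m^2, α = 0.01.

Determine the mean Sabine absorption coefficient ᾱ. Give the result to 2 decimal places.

S = Σ Sᵢ = 4.4 + 115.5 + 11.1 + 88 + 13.8 + 23.3 + 22.8 + 115.5 = 394.4 m^2.
Σ(Sᵢαᵢ) = 4.4*0.01 + 115.5*0.37 + 11.1*0.03 + 88*0.04 + 13.8*0.45 + 23.3*0.06 + 22.8*0.32 + 115.5*0.01 = 62.691.
ᾱ = 62.691 / 394.4 = 0.16.

0.16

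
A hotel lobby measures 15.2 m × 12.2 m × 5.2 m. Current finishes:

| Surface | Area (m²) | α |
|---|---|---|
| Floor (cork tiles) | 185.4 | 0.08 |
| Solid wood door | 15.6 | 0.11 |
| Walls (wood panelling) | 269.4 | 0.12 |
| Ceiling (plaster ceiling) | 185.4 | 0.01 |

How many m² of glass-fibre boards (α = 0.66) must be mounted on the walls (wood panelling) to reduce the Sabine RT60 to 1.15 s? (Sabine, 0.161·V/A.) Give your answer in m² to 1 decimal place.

Equivalent absorption area: A₁ = 185.4×0.08 + 15.6×0.11 + 269.4×0.12 + 185.4×0.01 = 50.730 m².
Required A₂ = 0.161·964.288/1.15 = 135.000 sabins.
ΔA needed = 135.000 − 50.730 = 84.270 sabins.
Each m² of panel replacing the walls (wood panelling) adds (0.66 − 0.12) = 0.54 sabins.
Area = ΔA/Δα = 84.270/0.54 = 156.1 m².

156.1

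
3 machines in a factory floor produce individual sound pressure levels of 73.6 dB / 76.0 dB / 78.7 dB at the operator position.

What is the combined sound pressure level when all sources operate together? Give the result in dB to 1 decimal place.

Converting to relative power and adding: 10^(73.6/10) + 10^(76.0/10) + 10^(78.7/10) = 1.369e+08.
Back to dB: 10·log₁₀ Σ = 81.4 dB.

81.4 dB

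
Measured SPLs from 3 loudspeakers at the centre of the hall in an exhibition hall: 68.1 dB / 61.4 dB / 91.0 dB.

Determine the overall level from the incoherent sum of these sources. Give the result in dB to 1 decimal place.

91.0 dB

Σ 10^(Lᵢ/10) = 1.267e+09.
Back to dB: 10·log₁₀ Σ = 91.0 dB.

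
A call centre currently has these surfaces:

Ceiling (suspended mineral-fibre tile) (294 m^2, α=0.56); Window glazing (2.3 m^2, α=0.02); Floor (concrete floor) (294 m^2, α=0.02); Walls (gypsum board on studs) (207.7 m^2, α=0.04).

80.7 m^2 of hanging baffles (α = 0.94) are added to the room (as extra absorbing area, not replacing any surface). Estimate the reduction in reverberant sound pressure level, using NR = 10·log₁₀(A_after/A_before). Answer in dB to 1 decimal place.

A_before = Σ Sᵢαᵢ = 294·0.56 + 2.3·0.02 + 294·0.02 + 207.7·0.04 = 178.874 sabins.
Treatment contributes 80.7·0.94 = 75.858 sabins.
A_after = 178.874 + 75.858 = 254.732 sabins.
NR = 10·log₁₀(254.732/178.874) = 1.5 dB.

1.5 dB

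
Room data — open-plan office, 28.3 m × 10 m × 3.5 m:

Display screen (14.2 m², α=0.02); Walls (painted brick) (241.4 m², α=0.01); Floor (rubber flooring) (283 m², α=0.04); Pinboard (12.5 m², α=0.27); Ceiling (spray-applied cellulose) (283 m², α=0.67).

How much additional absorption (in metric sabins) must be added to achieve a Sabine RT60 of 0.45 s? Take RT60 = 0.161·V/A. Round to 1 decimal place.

147.4 sabins

Equivalent absorption area: A₁ = 14.2×0.02 + 241.4×0.01 + 283×0.04 + 12.5×0.27 + 283×0.67 = 207.003 m².
V = 990.5 m³. Required absorption A₂ = 0.161 × 990.5 / 0.45 = 354.379 sabins.
ΔA = A₂ − A₁ = 354.379 − 207.003 = 147.4 sabins.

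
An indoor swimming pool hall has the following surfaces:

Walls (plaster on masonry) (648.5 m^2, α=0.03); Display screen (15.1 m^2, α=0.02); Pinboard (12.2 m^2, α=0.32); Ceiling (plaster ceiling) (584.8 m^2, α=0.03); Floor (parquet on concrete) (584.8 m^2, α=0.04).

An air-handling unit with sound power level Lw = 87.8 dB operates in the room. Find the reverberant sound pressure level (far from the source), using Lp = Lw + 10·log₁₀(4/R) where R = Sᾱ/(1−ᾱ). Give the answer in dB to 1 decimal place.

A = 64.597 sabins; S = 1845.4 m^2.
ᾱ = 0.0350, so room constant R = A/(1−ᾱ) = 66.940 m^2.
Lp = Lw + 10 log₁₀(4/R) = 87.8 -12.24 = 75.6 dB.

75.6 dB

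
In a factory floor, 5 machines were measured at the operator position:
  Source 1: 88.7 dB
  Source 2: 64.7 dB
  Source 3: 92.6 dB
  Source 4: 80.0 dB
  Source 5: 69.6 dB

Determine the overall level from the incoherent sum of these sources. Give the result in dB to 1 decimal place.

Converting to relative power and adding: 10^(88.7/10) + 10^(64.7/10) + 10^(92.6/10) + 10^(80.0/10) + 10^(69.6/10) = 2.673e+09.
Back to dB: 10·log₁₀ Σ = 94.3 dB.

94.3 dB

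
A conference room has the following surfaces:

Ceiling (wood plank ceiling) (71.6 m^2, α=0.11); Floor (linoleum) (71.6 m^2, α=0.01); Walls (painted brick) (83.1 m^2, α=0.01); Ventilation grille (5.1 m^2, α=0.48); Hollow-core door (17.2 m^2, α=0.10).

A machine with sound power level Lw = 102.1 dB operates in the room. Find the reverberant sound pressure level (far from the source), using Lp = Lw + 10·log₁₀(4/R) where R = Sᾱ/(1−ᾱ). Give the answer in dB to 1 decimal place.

Σ(Sᵢαᵢ) = 71.6·0.11 + 71.6·0.01 + 83.1·0.01 + 5.1·0.48 + 17.2·0.10 = 13.591; total area S = 248.6 m^2.
ᾱ = 13.591/248.6 = 0.0547; R = Sᾱ/(1−ᾱ) = 13.591/(1−0.0547) = 14.377 m^2.
Lp = 102.1 + 10·log₁₀(4/14.377) = 102.1 + (-5.56) = 96.5 dB.

96.5 dB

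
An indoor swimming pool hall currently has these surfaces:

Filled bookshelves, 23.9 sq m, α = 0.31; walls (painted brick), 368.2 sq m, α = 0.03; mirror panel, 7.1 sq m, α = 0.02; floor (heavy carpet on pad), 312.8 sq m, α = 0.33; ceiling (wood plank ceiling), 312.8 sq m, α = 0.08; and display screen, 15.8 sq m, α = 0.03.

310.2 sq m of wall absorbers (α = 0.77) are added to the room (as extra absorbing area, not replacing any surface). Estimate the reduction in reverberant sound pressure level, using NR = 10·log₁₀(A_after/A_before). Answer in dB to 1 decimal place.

4.2 dB

Summing Sᵢαᵢ: 7.409 + 11.046 + 0.142 + 103.224 + 25.024 + 0.474 → A_before = 147.319 sabins.
Added absorption = 310.2 × 0.77 = 238.854 sabins.
A_after = 147.319 + 238.854 = 386.173 sabins.
Reduction = 10 log₁₀(A_after/A_before) = 10 log₁₀(2.6213) = 4.2 dB.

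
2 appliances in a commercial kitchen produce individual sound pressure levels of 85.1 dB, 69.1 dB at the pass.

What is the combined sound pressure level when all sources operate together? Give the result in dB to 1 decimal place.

85.2 dB

Σ 10^(Lᵢ/10) = 3.317e+08.
Back to dB: 10·log₁₀ Σ = 85.2 dB.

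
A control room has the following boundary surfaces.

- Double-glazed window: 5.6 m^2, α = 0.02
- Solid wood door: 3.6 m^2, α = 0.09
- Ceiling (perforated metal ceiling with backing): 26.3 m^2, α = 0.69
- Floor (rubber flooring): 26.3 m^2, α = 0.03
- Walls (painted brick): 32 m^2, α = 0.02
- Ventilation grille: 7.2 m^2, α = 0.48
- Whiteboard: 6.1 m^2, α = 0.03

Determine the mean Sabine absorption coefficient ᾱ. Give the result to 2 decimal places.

0.22

S = Σ Sᵢ = 5.6 + 3.6 + 26.3 + 26.3 + 32 + 7.2 + 6.1 = 107.1 m^2.
A = 5.6*0.02 + 3.6*0.09 + 26.3*0.69 + 26.3*0.03 + 32*0.02 + 7.2*0.48 + 6.1*0.03 = 23.651 sabins.
ᾱ = 23.651 / 107.1 = 0.22.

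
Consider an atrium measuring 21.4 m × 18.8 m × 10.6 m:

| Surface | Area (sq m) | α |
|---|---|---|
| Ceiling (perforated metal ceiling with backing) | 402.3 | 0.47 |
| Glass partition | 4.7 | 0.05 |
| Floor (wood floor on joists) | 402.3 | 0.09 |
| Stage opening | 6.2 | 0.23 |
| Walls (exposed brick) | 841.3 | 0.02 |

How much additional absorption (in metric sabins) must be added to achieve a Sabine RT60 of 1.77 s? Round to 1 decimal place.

144.1 sabins

Total absorption A₁ = 402.3*0.47 + 4.7*0.05 + 402.3*0.09 + 6.2*0.23 + 841.3*0.02
  = 189.081 + 0.235 + 36.207 + 1.426 + 16.826 = 243.775 sq m sabins.
V = 4264.592 m³. Required absorption A₂ = 0.161 × 4264.592 / 1.77 = 387.909 sabins.
Shortfall: 387.909 − 243.775 = 144.1 sabins.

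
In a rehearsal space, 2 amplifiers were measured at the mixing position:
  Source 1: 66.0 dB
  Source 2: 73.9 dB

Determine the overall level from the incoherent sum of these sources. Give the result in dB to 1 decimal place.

Converting to relative power and adding: 10^(66.0/10) + 10^(73.9/10) = 2.853e+07.
Back to dB: 10·log₁₀ Σ = 74.6 dB.

74.6 dB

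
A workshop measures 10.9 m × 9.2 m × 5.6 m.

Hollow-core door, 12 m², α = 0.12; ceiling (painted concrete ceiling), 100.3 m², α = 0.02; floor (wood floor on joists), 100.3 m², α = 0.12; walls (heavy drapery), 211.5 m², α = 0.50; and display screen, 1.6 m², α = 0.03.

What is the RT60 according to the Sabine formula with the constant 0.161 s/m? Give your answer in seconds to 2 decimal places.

Summing Sᵢαᵢ: 1.440 + 2.006 + 12.036 + 105.750 + 0.048 → A = 121.280 sabins.
V = 10.9·9.2·5.6 = 561.568 m³.
T = 0.161 V/A = 0.161·561.568/121.280 = 0.75 s.

0.75 sec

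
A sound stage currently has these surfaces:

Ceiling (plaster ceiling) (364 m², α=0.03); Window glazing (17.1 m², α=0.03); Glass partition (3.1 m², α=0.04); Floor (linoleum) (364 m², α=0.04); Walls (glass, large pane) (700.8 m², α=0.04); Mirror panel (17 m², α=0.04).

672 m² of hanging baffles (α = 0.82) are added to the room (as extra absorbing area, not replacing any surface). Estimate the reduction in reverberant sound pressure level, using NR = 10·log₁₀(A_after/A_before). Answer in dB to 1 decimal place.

10.4 dB

Total absorption A_before = 364·0.03 + 17.1·0.03 + 3.1·0.04 + 364·0.04 + 700.8·0.04 + 17·0.04
  = 10.920 + 0.513 + 0.124 + 14.560 + 28.032 + 0.680 = 54.829 m² sabins.
Treatment contributes 672·0.82 = 551.040 sabins.
New total A_after = 605.869 sabins.
Reduction = 10 log₁₀(A_after/A_before) = 10 log₁₀(11.0502) = 10.4 dB.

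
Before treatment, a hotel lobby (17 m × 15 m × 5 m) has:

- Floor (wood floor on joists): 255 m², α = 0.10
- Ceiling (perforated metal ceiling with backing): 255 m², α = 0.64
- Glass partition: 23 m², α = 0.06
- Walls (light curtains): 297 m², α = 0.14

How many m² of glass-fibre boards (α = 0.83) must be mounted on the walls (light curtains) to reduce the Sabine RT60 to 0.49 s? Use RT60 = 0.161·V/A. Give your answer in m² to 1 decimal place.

Summing Sᵢαᵢ: 25.500 + 163.200 + 1.380 + 41.580 → A₁ = 231.660 sabins.
V = 1275 m³. Target absorption A₂ = 0.161 × 1275 / 0.49 = 418.929 sabins.
Absorption to add: 418.929 − 231.660 = 187.269 sabins.
Net gain per m²: Δα = 0.83 − 0.14 = 0.69.
Area = ΔA/Δα = 187.269/0.69 = 271.4 m².

271.4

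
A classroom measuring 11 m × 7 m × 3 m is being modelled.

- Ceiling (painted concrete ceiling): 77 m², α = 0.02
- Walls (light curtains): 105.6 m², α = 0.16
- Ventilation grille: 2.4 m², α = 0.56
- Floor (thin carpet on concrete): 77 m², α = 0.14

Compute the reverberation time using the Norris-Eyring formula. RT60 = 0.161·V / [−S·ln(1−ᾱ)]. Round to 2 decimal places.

S = Σ Sᵢ = 262.0 m².
Absorption A = 77·0.02 + 105.6·0.16 + 2.4·0.56 + 77·0.14 = 30.560 sabins.
ᾱ = 30.560 / 262.0 = 0.1166.
−S·ln(1−ᾱ) = −262.0 × ln(1 − 0.1166) = 32.482.
V = 11 × 7 × 3 = 231 m³.
T = 0.161·V/[−S·ln(1−ᾱ)] = 0.161·231/32.482 = 1.14 s.

1.14 sec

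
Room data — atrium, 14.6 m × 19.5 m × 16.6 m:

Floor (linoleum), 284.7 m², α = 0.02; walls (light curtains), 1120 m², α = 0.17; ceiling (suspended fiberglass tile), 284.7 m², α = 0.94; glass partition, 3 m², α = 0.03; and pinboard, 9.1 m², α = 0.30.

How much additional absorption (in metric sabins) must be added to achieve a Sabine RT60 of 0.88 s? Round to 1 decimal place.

398.1 sabins

Total absorption A₁ = 284.7*0.02 + 1120*0.17 + 284.7*0.94 + 3*0.03 + 9.1*0.30
  = 5.694 + 190.400 + 267.618 + 0.090 + 2.730 = 466.532 m² sabins.
V = 4726.02 m³. Required absorption A₂ = 0.161 × 4726.02 / 0.88 = 864.647 sabins.
ΔA = A₂ − A₁ = 864.647 − 466.532 = 398.1 sabins.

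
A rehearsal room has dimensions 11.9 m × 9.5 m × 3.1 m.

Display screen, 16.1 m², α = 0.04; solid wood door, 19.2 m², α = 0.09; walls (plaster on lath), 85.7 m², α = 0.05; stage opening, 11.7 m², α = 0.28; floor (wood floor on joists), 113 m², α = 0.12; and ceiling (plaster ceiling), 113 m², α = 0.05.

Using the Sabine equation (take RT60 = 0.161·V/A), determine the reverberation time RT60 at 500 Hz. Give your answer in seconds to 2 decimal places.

A = Σ Sᵢαᵢ = 16.1*0.04 + 19.2*0.09 + 85.7*0.05 + 11.7*0.28 + 113*0.12 + 113*0.05 = 29.143 sabins.
Room volume: 350.455 m³.
Sabine: RT60 = 0.161 × 350.455 / 29.143 = 1.94 s.

1.94 seconds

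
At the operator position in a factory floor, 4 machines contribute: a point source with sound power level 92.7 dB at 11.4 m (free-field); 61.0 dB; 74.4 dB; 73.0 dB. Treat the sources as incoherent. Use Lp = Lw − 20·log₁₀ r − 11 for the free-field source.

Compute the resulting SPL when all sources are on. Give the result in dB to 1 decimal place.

77.0 dB

Source at 11.4 m: Lp = 92.7 − 20·log₁₀(11.4) − 11 = 60.6 dB.
Sum in the linear (power) domain: Σ 10^(Lᵢ/10) = 10^(60.6/10) + 10^(61.0/10) + 10^(74.4/10) + 10^(73.0/10) = 4.99e+07.
Combined level = 10 log₁₀(4.99e+07) = 77.0 dB.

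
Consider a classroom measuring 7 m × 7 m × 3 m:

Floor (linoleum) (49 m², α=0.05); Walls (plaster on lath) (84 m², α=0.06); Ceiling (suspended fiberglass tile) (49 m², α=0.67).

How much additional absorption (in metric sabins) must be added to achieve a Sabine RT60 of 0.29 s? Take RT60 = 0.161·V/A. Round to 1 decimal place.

Equivalent absorption area: A₁ = 49·0.05 + 84·0.06 + 49·0.67 = 40.320 m².
V = 147 m³. Required absorption A₂ = 0.161 × 147 / 0.29 = 81.610 sabins.
Shortfall: 81.610 − 40.320 = 41.3 sabins.

41.3 sabins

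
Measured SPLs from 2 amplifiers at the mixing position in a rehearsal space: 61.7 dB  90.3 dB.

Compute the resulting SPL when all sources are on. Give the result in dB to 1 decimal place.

Sum in the linear (power) domain: Σ 10^(Lᵢ/10) = 10^(61.7/10) + 10^(90.3/10) = 1.073e+09.
L_total = 10·log₁₀(1.073e+09) = 90.3 dB.

90.3 dB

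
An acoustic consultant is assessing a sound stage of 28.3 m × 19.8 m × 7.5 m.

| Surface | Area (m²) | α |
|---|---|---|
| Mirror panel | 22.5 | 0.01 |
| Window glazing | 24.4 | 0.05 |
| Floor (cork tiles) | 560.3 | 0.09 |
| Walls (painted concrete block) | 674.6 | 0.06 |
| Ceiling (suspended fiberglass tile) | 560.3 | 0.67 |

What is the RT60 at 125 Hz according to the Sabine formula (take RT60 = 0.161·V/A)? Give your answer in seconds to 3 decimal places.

1.447 sec

A = Σ Sᵢαᵢ = 22.5·0.01 + 24.4·0.05 + 560.3·0.09 + 674.6·0.06 + 560.3·0.67 = 467.749 sabins.
V = 28.3·19.8·7.5 = 4202.55 m³.
RT60 = 0.161 · V / A = 0.161 × 4202.55 / 467.749 = 1.447 s.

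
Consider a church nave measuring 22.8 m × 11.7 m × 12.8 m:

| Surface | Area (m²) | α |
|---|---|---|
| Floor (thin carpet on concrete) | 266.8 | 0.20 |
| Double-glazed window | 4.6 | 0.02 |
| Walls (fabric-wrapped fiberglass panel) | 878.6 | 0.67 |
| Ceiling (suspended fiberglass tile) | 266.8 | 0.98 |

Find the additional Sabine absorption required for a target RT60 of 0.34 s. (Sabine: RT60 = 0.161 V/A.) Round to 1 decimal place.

713.3 sabins

Summing Sᵢαᵢ: 53.360 + 0.092 + 588.662 + 261.464 → A₁ = 903.578 sabins.
V = 3414.528 m³. Required absorption A₂ = 0.161 × 3414.528 / 0.34 = 1616.879 sabins.
Additional absorption ΔA = 1616.879 − 903.578 = 713.3 sabins.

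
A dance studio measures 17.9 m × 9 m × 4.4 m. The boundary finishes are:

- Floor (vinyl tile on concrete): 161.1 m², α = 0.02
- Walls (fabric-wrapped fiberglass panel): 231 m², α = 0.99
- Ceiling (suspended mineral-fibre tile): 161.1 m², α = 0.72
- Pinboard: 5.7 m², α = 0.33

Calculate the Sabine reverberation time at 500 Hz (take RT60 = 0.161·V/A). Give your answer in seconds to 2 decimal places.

Equivalent absorption area: A = 161.1×0.02 + 231×0.99 + 161.1×0.72 + 5.7×0.33 = 349.785 m².
Volume V = 17.9 × 9 × 4.4 = 708.84 m³.
RT60 = 0.161 · V / A = 0.161 × 708.84 / 349.785 = 0.33 s.

0.33 s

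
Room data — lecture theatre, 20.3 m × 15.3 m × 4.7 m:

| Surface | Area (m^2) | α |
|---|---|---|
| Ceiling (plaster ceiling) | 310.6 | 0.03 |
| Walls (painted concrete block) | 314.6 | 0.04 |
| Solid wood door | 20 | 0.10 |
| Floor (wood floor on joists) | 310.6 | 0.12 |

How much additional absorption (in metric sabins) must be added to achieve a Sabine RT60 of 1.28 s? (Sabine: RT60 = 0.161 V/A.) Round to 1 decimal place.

Total absorption A₁ = 310.6·0.03 + 314.6·0.04 + 20·0.10 + 310.6·0.12
  = 9.318 + 12.584 + 2.000 + 37.272 = 61.174 m^2 sabins.
Target A₂ = 0.161·1459.773/1.28 = 183.612 sabins (V = 1459.773 m³).
ΔA = A₂ − A₁ = 183.612 − 61.174 = 122.4 sabins.

122.4 sabins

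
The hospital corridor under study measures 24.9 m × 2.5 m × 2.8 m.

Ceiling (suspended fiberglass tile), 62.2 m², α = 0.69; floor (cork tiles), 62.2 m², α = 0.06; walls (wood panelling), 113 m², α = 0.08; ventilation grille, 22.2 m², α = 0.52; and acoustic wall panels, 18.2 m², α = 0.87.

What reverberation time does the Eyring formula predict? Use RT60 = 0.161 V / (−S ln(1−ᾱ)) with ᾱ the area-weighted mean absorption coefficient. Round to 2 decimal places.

S = Σ Sᵢ = 277.8 m².
Σ(Sᵢαᵢ) = 62.2·0.69 + 62.2·0.06 + 113·0.08 + 22.2·0.52 + 18.2·0.87 = 83.068.
ᾱ = 83.068 / 277.8 = 0.2990.
Eyring denominator: −S ln(1−ᾱ) = 98.688.
V = 24.9 × 2.5 × 2.8 = 174.3 m³.
T = 0.161·V/[−S·ln(1−ᾱ)] = 0.161·174.3/98.688 = 0.28 s.

0.28 seconds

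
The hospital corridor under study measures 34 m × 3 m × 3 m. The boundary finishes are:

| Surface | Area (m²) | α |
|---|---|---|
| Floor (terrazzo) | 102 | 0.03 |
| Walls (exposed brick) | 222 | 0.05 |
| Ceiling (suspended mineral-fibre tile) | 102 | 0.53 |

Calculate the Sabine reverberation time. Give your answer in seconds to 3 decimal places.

Equivalent absorption area: A = 102·0.03 + 222·0.05 + 102·0.53 = 68.220 m².
V = 34·3·3 = 306 m³.
Sabine: RT60 = 0.161 × 306 / 68.220 = 0.722 s.

0.722 s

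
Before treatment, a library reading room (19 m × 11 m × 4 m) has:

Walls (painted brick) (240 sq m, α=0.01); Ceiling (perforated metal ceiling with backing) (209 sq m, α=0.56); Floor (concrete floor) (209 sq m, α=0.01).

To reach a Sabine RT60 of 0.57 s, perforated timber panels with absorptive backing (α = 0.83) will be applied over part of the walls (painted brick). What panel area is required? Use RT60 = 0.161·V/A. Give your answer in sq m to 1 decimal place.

139.8

Equivalent absorption area: A₁ = 240×0.01 + 209×0.56 + 209×0.01 = 121.530 sq m.
V = 836 m³. Target absorption A₂ = 0.161 × 836 / 0.57 = 236.133 sabins.
Absorption to add: 236.133 − 121.530 = 114.603 sabins.
Net gain per sq m: Δα = 0.83 − 0.01 = 0.82.
Panel area = 114.603 / 0.82 = 139.8 sq m.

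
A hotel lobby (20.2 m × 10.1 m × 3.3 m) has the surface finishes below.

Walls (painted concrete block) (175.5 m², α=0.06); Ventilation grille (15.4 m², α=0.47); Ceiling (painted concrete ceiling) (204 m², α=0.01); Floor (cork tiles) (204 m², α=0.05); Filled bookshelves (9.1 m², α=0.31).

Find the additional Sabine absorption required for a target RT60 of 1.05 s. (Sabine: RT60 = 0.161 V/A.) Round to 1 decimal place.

Summing Sᵢαᵢ: 10.530 + 7.238 + 2.040 + 10.200 + 2.821 → A₁ = 32.829 sabins.
V = 673.266 m³. Required absorption A₂ = 0.161 × 673.266 / 1.05 = 103.234 sabins.
ΔA = A₂ − A₁ = 103.234 − 32.829 = 70.4 sabins.

70.4 sabins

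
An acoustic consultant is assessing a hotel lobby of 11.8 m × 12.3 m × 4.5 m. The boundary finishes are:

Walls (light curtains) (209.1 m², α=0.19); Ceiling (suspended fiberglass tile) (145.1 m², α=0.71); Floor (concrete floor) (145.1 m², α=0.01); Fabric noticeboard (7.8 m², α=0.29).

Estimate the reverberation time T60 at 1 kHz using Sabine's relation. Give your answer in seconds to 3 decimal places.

0.718 s

Equivalent absorption area: A = 209.1*0.19 + 145.1*0.71 + 145.1*0.01 + 7.8*0.29 = 146.463 m².
Room volume: 653.13 m³.
Sabine: RT60 = 0.161 × 653.13 / 146.463 = 0.718 s.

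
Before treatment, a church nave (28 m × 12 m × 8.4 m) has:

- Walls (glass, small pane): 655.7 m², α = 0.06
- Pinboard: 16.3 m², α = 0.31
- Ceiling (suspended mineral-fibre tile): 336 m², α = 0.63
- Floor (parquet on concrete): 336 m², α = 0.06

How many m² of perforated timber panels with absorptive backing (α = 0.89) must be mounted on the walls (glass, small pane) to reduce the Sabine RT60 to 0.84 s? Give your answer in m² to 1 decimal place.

318.9

Total absorption A₁ = 655.7×0.06 + 16.3×0.31 + 336×0.63 + 336×0.06
  = 39.342 + 5.053 + 211.680 + 20.160 = 276.235 m² sabins.
V = 2822.4 m³. Target absorption A₂ = 0.161 × 2822.4 / 0.84 = 540.960 sabins.
Absorption to add: 540.960 − 276.235 = 264.725 sabins.
Net gain per m²: Δα = 0.89 − 0.06 = 0.83.
Area = ΔA/Δα = 264.725/0.83 = 318.9 m².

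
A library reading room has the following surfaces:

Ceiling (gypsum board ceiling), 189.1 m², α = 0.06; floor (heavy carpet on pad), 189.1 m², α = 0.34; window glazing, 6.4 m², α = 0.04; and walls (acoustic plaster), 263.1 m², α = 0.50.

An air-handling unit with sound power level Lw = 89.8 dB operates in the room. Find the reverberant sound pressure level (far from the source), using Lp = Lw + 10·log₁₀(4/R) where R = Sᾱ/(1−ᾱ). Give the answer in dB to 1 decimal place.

71.0 dB

A = 207.446 sabins; S = 647.7 m².
ᾱ = 207.446/647.7 = 0.3203; R = Sᾱ/(1−ᾱ) = 207.446/(1−0.3203) = 305.202 m².
Lp = 89.8 + 10·log₁₀(4/305.202) = 89.8 + (-18.83) = 71.0 dB.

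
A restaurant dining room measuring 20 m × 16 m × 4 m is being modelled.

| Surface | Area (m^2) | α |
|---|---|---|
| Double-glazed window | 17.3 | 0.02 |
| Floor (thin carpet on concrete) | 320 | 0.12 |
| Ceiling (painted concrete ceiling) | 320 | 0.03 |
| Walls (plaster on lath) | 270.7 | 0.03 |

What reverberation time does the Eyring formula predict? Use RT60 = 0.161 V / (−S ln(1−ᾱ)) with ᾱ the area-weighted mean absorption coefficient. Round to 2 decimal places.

Total surface area S = 17.3 + 320 + 320 + 270.7 = 928.0 m^2.
Absorption A = 17.3×0.02 + 320×0.12 + 320×0.03 + 270.7×0.03 = 56.467 sabins.
ᾱ = 56.467 / 928.0 = 0.0608.
Eyring denominator: −S ln(1−ᾱ) = 58.210.
V = 20 × 16 × 4 = 1280 m³.
T = 0.161·V/[−S·ln(1−ᾱ)] = 0.161·1280/58.210 = 3.54 s.

3.54 s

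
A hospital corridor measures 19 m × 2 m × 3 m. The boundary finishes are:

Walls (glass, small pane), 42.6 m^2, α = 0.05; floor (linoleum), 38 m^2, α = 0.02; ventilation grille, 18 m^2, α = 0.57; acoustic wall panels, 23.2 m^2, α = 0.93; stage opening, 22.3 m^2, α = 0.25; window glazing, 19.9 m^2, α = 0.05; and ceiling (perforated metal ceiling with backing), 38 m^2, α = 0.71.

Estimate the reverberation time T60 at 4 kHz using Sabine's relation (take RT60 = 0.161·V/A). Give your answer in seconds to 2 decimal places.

Total absorption A = 42.6*0.05 + 38*0.02 + 18*0.57 + 23.2*0.93 + 22.3*0.25 + 19.9*0.05 + 38*0.71
  = 2.130 + 0.760 + 10.260 + 21.576 + 5.575 + 0.995 + 26.980 = 68.276 m^2 sabins.
Room volume: 114 m³.
T = 0.161 V/A = 0.161·114/68.276 = 0.27 s.

0.27 sec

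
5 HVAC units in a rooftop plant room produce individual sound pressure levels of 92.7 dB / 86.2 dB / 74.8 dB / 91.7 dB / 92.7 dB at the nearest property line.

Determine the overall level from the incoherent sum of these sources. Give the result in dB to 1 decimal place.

97.5 dB

Converting to relative power and adding: 10^(92.7/10) + 10^(86.2/10) + 10^(74.8/10) + 10^(91.7/10) + 10^(92.7/10) = 5.65e+09.
Back to dB: 10·log₁₀ Σ = 97.5 dB.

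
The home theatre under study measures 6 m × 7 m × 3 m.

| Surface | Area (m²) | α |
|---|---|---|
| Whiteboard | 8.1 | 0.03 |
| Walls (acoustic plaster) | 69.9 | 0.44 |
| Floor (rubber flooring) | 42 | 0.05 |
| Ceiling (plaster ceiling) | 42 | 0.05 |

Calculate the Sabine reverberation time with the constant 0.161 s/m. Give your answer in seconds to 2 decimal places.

Total absorption A = 8.1×0.03 + 69.9×0.44 + 42×0.05 + 42×0.05
  = 0.243 + 30.756 + 2.100 + 2.100 = 35.199 m² sabins.
Volume V = 6 × 7 × 3 = 126 m³.
T = 0.161 V/A = 0.161·126/35.199 = 0.58 s.

0.58 s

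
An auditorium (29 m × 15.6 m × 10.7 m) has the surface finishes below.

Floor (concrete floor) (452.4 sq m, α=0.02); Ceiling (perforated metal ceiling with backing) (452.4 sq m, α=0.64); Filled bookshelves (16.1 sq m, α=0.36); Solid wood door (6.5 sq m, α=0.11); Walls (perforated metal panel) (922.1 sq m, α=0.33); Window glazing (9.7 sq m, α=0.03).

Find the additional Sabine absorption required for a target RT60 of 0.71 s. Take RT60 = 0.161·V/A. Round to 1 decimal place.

488.0 sabins

Total absorption A₁ = 452.4·0.02 + 452.4·0.64 + 16.1·0.36 + 6.5·0.11 + 922.1·0.33 + 9.7·0.03
  = 9.048 + 289.536 + 5.796 + 0.715 + 304.293 + 0.291 = 609.679 sq m sabins.
V = 4840.68 m³. Required absorption A₂ = 0.161 × 4840.68 / 0.71 = 1097.675 sabins.
ΔA = A₂ − A₁ = 1097.675 − 609.679 = 488.0 sabins.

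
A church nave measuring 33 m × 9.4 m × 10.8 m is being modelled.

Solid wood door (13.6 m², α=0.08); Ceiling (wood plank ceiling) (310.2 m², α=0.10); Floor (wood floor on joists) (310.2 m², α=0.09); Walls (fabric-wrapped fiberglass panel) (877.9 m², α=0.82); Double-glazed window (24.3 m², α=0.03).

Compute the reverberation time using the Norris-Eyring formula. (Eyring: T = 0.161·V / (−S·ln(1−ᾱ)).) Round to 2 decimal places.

Total surface area S = 13.6 + 310.2 + 310.2 + 877.9 + 24.3 = 1536.2 m².
Σ(Sᵢαᵢ) = 13.6·0.08 + 310.2·0.10 + 310.2·0.09 + 877.9·0.82 + 24.3·0.03 = 780.633.
Mean coefficient ᾱ = A/S = 0.5082.
−S·ln(1−ᾱ) = −1536.2 × ln(1 − 0.5082) = 1090.215.
V = 33 × 9.4 × 10.8 = 3350.16 m³.
RT60 = 0.161 × 3350.16 / 1090.215 = 0.49 s.

0.49 s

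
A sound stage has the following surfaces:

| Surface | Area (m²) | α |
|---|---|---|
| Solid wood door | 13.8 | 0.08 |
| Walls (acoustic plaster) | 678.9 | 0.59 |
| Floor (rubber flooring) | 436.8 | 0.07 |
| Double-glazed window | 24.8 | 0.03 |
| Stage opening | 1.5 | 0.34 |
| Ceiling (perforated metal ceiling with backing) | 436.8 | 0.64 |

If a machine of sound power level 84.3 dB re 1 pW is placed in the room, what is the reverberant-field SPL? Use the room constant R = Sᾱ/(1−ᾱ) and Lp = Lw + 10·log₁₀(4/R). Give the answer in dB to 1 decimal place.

Σ(Sᵢαᵢ) = 13.8·0.08 + 678.9·0.59 + 436.8·0.07 + 24.8·0.03 + 1.5·0.34 + 436.8·0.64 = 713.037; total area S = 1592.6 m².
ᾱ = 0.4477, so room constant R = A/(1−ᾱ) = 1291.032 m².
Lp = 84.3 + 10·log₁₀(4/1291.032) = 84.3 + (-25.09) = 59.2 dB.

59.2 dB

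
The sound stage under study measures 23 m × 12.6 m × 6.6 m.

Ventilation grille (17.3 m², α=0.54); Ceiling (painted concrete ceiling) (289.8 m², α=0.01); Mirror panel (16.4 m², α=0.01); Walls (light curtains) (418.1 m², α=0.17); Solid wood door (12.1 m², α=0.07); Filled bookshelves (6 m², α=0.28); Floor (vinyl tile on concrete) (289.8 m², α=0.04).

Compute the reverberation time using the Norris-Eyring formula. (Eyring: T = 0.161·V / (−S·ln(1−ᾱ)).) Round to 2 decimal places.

3.01 s

S = Σ Sᵢ = 1049.5 m².
Absorption A = 17.3×0.54 + 289.8×0.01 + 16.4×0.01 + 418.1×0.17 + 12.1×0.07 + 6×0.28 + 289.8×0.04 = 97.600 sabins.
ᾱ = 97.600 / 1049.5 = 0.0930.
Eyring denominator: −S ln(1−ᾱ) = 102.445.
V = 23 × 12.6 × 6.6 = 1912.68 m³.
RT60 = 0.161 × 1912.68 / 102.445 = 3.01 s.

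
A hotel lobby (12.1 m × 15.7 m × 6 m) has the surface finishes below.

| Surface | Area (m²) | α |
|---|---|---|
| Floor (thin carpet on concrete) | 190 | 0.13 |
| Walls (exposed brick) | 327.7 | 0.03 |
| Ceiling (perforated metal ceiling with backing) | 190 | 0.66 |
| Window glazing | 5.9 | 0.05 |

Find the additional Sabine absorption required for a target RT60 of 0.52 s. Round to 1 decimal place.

192.7 sabins

Equivalent absorption area: A₁ = 190×0.13 + 327.7×0.03 + 190×0.66 + 5.9×0.05 = 160.226 m².
For T = 0.52 s, need A₂ = 0.161·V/T = 0.161·1139.82/0.52 = 352.906 sabins.
Shortfall: 352.906 − 160.226 = 192.7 sabins.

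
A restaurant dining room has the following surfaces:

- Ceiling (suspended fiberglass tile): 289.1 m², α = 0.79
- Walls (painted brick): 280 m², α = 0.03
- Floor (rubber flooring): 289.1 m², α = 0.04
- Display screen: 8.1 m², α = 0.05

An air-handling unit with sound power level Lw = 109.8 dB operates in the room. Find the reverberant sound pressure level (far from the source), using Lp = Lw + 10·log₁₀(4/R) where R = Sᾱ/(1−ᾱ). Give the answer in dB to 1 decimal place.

Σ(Sᵢαᵢ) = 289.1·0.79 + 280·0.03 + 289.1·0.04 + 8.1·0.05 = 248.758; total area S = 866.3 m².
ᾱ = 248.758/866.3 = 0.2871; R = Sᾱ/(1−ᾱ) = 248.758/(1−0.2871) = 348.938 m².
Lp = 109.8 + 10·log₁₀(4/348.938) = 109.8 + (-19.41) = 90.4 dB.

90.4 dB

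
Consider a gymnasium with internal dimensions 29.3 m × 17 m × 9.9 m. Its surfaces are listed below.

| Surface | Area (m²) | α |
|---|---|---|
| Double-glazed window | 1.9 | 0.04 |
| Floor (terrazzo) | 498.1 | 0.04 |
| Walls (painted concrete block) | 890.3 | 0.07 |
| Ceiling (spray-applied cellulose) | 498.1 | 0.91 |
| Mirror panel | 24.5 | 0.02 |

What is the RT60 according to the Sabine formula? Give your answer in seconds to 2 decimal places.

1.48 s

Summing Sᵢαᵢ: 0.076 + 19.924 + 62.321 + 453.271 + 0.490 → A = 536.082 sabins.
Room volume: 4931.19 m³.
Sabine: RT60 = 0.161 × 4931.19 / 536.082 = 1.48 s.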